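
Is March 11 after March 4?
Yes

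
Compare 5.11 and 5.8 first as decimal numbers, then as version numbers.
As decimals: 5.11 < 5.8. As versions: v5.11 > v5.8 (minor version 11 > 8).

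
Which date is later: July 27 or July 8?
July 27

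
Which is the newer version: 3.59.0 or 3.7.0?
3.59.0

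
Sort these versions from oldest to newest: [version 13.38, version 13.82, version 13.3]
[version 13.3, version 13.38, version 13.82]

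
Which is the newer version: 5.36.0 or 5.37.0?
5.37.0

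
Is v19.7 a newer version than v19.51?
No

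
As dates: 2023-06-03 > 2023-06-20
False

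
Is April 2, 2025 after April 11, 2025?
No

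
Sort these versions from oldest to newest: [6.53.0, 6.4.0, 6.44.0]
[6.4.0, 6.44.0, 6.53.0]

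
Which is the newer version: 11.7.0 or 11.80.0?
11.80.0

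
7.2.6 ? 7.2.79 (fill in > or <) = <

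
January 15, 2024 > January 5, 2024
True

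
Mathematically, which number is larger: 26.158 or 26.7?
26.7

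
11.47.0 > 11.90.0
False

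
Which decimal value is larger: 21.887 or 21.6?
21.887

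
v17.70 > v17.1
True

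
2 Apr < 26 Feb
False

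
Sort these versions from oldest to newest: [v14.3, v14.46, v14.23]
[v14.3, v14.23, v14.46]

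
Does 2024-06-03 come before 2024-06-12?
Yes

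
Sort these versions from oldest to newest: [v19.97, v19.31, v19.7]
[v19.7, v19.31, v19.97]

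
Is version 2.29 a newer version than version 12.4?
No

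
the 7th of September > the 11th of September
False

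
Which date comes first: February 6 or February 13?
February 6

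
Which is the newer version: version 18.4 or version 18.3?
version 18.4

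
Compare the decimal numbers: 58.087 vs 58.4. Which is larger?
58.4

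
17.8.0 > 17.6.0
True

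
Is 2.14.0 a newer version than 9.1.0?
No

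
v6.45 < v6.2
False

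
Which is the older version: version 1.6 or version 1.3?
version 1.3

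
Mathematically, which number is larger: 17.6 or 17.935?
17.935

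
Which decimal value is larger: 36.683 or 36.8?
36.8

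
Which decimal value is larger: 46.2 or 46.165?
46.2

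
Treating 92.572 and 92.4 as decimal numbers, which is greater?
92.572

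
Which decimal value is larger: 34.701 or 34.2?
34.701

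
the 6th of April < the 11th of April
True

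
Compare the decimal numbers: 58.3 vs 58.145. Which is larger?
58.3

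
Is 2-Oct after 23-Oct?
No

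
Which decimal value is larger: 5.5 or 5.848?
5.848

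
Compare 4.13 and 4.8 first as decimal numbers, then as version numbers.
As decimals: 4.13 < 4.8. As versions: v4.13 > v4.8 (minor version 13 > 8).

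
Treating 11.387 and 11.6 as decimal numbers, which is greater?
11.6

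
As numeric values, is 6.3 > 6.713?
False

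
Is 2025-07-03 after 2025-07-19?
No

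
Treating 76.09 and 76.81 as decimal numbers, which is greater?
76.81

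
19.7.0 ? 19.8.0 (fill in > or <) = <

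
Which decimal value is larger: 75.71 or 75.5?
75.71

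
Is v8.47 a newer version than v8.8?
Yes. Version numbers are compared segment by segment as integers, not as decimals: minor version 47 > 8, so v8.47 > v8.8 (even though the decimal 8.47 < 8.8).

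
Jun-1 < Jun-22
True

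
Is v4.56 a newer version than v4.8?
Yes. Version numbers are compared segment by segment as integers, not as decimals: minor version 56 > 8, so v4.56 > v4.8 (even though the decimal 4.56 < 4.8).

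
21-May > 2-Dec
False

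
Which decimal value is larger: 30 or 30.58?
30.58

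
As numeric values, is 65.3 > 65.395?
False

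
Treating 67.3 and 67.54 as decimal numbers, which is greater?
67.54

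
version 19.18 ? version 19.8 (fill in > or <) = >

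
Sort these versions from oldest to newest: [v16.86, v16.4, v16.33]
[v16.4, v16.33, v16.86]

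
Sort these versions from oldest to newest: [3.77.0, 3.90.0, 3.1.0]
[3.1.0, 3.77.0, 3.90.0]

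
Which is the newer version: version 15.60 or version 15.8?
version 15.60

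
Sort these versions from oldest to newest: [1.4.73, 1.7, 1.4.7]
[1.4.7, 1.4.73, 1.7]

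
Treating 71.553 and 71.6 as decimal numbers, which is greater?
71.6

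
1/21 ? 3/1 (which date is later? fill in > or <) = <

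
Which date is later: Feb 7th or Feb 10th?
Feb 10th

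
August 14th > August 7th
True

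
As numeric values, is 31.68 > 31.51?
True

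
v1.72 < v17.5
True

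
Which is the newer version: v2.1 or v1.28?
v2.1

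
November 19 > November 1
True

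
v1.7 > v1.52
False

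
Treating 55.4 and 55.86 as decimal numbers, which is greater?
55.86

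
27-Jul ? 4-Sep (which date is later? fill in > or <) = <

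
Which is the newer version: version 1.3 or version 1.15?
version 1.15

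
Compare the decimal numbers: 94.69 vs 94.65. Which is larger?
94.69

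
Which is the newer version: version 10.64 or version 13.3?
version 13.3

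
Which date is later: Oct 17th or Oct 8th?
Oct 17th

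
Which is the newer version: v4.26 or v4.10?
v4.26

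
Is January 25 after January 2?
Yes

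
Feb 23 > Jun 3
False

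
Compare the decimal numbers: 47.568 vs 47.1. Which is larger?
47.568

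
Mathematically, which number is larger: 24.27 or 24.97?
24.97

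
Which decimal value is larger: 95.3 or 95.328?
95.328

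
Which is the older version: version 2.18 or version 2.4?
version 2.4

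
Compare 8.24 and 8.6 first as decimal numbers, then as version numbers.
As decimals: 8.24 < 8.6. As versions: v8.24 > v8.6 (minor version 24 > 6).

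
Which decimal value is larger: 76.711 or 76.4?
76.711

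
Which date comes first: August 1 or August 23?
August 1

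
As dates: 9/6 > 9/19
False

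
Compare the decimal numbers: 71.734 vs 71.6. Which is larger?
71.734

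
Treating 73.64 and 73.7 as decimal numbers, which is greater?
73.7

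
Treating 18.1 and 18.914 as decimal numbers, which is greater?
18.914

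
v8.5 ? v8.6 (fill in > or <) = <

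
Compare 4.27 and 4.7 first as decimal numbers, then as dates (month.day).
As decimals: 4.27 < 4.7. As dates: 4/27 is later than 4/7 (day 27 > day 7).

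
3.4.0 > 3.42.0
False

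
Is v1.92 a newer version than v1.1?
Yes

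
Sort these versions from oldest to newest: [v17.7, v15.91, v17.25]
[v15.91, v17.7, v17.25]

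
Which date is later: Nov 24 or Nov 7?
Nov 24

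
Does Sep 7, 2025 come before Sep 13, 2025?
Yes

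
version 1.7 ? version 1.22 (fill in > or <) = <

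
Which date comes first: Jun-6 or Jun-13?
Jun-6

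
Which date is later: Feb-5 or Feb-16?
Feb-16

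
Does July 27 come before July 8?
No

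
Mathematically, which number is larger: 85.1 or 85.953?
85.953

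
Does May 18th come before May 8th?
No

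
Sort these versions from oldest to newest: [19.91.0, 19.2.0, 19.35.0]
[19.2.0, 19.35.0, 19.91.0]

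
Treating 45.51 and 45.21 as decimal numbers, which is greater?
45.51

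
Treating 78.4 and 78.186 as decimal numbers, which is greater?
78.4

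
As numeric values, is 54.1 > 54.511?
False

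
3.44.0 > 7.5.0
False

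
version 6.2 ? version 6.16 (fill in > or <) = <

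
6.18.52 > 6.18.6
True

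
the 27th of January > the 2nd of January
True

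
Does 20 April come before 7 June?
Yes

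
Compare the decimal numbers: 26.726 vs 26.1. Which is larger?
26.726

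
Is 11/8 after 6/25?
Yes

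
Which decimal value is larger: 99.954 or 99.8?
99.954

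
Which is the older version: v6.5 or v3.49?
v3.49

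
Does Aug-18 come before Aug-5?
No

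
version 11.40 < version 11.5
False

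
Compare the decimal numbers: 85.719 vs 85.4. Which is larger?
85.719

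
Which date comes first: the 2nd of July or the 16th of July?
the 2nd of July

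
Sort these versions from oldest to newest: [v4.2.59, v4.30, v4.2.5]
[v4.2.5, v4.2.59, v4.30]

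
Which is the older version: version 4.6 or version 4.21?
version 4.6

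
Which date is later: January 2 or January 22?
January 22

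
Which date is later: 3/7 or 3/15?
3/15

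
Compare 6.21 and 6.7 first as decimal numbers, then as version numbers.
As decimals: 6.21 < 6.7. As versions: v6.21 > v6.7 (minor version 21 > 7).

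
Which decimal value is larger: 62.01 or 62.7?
62.7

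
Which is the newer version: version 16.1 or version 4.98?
version 16.1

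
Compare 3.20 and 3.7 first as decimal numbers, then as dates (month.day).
As decimals: 3.20 < 3.7. As dates: 3/20 is later than 3/7 (day 20 > day 7).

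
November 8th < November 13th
True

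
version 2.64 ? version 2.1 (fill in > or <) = >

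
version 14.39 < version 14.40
True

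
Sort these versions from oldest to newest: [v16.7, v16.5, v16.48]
[v16.5, v16.7, v16.48]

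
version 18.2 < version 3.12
False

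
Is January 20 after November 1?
No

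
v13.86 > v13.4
True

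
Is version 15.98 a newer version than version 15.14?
Yes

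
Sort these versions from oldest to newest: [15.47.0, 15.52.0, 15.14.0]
[15.14.0, 15.47.0, 15.52.0]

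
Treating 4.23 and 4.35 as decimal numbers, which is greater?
4.35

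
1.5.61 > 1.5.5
True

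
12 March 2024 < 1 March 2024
False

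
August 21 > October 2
False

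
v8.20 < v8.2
False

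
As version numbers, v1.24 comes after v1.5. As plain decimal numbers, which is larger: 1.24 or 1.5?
1.5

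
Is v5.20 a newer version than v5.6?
Yes. Version numbers are compared segment by segment as integers, not as decimals: minor version 20 > 6, so v5.20 > v5.6 (even though the decimal 5.20 < 5.6).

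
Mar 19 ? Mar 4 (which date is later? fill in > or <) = >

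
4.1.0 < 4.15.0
True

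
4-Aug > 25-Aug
False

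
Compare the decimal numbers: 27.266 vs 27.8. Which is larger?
27.8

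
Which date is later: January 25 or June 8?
June 8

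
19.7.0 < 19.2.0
False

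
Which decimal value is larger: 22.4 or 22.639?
22.639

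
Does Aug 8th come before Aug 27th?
Yes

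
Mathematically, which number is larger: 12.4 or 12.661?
12.661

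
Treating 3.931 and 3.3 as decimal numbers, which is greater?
3.931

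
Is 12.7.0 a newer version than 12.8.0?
No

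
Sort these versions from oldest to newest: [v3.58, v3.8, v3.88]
[v3.8, v3.58, v3.88]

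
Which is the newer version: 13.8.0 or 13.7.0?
13.8.0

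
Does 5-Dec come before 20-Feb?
No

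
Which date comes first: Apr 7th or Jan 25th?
Jan 25th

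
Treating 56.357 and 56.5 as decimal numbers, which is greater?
56.5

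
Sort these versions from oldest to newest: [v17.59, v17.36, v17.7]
[v17.7, v17.36, v17.59]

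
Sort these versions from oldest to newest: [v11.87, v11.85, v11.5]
[v11.5, v11.85, v11.87]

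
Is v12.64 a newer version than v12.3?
Yes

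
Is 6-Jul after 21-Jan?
Yes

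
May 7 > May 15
False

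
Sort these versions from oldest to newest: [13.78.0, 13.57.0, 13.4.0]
[13.4.0, 13.57.0, 13.78.0]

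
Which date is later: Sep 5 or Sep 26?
Sep 26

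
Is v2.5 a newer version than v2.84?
No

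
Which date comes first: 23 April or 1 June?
23 April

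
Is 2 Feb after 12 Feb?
No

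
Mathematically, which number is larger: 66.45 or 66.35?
66.45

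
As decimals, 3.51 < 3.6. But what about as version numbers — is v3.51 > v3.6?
True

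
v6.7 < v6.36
True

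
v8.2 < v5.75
False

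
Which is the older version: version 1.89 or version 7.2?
version 1.89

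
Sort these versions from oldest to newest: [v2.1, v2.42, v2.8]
[v2.1, v2.8, v2.42]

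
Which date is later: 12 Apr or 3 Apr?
12 Apr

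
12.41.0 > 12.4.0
True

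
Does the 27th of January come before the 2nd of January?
No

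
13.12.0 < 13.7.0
False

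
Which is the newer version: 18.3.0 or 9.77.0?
18.3.0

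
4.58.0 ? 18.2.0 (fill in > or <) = <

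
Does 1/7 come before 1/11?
Yes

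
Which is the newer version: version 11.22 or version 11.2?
version 11.22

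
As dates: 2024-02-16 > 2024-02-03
True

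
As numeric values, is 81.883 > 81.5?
True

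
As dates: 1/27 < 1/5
False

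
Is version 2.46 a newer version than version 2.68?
No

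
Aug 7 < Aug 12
True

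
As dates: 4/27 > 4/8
True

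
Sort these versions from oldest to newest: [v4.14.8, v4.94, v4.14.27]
[v4.14.8, v4.14.27, v4.94]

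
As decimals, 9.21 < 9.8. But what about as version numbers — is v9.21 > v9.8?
True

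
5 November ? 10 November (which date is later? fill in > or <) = <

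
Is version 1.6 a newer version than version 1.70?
No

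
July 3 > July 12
False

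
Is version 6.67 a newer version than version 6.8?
Yes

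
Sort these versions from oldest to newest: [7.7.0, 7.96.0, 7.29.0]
[7.7.0, 7.29.0, 7.96.0]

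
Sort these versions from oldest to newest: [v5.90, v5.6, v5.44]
[v5.6, v5.44, v5.90]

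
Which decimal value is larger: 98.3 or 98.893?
98.893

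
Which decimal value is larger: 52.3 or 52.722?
52.722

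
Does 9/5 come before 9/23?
Yes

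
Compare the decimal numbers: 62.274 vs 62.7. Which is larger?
62.7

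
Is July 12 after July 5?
Yes. Day 12 comes after day 5 in July — this is a date comparison, not a decimal one (the decimal 7.12 would be smaller than 7.5).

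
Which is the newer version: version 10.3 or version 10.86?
version 10.86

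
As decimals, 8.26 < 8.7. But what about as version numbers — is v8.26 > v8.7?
True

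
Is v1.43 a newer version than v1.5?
Yes. Version numbers are compared segment by segment as integers, not as decimals: minor version 43 > 5, so v1.43 > v1.5 (even though the decimal 1.43 < 1.5).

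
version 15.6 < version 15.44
True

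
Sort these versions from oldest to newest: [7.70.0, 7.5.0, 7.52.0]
[7.5.0, 7.52.0, 7.70.0]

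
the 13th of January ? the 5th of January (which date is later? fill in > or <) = >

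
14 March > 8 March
True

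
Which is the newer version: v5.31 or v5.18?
v5.31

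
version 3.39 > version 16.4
False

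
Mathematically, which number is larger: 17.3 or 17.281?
17.3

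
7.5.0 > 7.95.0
False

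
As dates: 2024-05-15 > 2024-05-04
True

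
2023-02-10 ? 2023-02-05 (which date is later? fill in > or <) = >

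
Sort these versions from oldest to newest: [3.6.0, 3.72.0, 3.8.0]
[3.6.0, 3.8.0, 3.72.0]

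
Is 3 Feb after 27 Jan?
Yes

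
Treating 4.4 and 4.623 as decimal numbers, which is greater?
4.623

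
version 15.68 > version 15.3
True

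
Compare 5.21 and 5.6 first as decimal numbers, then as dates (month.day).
As decimals: 5.21 < 5.6. As dates: 5/21 is later than 5/6 (day 21 > day 6).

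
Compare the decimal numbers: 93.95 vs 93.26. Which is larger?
93.95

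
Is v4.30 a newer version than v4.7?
Yes. Version numbers are compared segment by segment as integers, not as decimals: minor version 30 > 7, so v4.30 > v4.7 (even though the decimal 4.30 < 4.7).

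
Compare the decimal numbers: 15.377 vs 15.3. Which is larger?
15.377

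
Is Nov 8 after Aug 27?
Yes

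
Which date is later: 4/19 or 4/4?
4/19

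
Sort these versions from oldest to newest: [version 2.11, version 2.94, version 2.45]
[version 2.11, version 2.45, version 2.94]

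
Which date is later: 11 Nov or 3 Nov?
11 Nov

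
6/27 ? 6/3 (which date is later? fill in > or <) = >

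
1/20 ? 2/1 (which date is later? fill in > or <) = <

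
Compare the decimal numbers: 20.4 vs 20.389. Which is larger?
20.4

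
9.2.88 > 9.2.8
True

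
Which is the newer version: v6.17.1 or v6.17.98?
v6.17.98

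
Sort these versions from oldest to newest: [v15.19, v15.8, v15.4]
[v15.4, v15.8, v15.19]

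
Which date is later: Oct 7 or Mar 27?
Oct 7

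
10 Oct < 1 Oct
False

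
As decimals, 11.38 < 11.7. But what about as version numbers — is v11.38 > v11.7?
True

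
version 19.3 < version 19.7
True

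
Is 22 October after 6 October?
Yes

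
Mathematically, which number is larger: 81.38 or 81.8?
81.8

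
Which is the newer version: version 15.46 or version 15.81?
version 15.81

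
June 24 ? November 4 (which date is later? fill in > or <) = <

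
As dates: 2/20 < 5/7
True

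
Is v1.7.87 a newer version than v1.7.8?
Yes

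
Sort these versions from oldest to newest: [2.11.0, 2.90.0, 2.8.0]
[2.8.0, 2.11.0, 2.90.0]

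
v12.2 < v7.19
False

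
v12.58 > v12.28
True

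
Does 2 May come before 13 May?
Yes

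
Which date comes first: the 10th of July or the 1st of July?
the 1st of July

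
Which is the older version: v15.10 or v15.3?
v15.3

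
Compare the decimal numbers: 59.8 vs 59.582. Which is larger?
59.8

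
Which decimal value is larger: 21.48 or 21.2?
21.48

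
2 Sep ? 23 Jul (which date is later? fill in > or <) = >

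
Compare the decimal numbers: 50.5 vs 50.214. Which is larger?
50.5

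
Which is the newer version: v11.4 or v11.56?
v11.56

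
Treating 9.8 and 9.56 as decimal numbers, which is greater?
9.8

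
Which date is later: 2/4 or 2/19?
2/19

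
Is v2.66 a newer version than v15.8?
No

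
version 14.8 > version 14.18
False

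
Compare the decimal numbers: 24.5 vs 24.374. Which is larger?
24.5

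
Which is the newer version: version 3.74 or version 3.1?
version 3.74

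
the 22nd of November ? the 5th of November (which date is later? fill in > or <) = >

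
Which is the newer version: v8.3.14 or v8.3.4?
v8.3.14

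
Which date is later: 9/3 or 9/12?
9/12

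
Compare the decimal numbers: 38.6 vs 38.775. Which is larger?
38.775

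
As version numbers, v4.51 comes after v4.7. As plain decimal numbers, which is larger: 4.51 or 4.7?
4.7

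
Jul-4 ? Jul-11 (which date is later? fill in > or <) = <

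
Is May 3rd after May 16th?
No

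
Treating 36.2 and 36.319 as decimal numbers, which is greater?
36.319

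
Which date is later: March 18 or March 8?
March 18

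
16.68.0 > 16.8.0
True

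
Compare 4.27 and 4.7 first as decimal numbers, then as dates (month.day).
As decimals: 4.27 < 4.7. As dates: 4/27 is later than 4/7 (day 27 > day 7).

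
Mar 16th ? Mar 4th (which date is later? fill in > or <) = >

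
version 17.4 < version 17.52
True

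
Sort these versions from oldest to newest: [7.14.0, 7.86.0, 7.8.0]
[7.8.0, 7.14.0, 7.86.0]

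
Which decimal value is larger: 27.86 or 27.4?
27.86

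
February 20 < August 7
True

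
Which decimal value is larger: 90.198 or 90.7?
90.7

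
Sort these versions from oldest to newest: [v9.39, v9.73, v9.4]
[v9.4, v9.39, v9.73]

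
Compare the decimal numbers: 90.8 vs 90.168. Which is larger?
90.8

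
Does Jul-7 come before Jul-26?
Yes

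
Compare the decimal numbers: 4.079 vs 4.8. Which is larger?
4.8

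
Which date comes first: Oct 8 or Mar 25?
Mar 25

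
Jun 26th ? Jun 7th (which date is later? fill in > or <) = >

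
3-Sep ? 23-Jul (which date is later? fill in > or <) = >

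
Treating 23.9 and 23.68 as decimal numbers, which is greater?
23.9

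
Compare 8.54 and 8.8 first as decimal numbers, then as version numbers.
As decimals: 8.54 < 8.8. As versions: v8.54 > v8.8 (minor version 54 > 8).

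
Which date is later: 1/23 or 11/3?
11/3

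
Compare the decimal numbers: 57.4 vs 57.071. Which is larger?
57.4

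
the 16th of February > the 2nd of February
True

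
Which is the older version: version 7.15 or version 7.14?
version 7.14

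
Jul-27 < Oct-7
True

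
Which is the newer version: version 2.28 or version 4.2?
version 4.2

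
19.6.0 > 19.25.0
False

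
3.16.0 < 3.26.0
True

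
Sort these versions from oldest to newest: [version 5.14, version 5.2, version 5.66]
[version 5.2, version 5.14, version 5.66]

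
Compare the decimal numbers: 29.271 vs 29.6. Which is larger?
29.6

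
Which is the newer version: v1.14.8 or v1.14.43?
v1.14.43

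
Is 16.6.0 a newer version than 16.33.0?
No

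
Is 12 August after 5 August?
Yes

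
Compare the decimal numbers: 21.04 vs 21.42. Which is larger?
21.42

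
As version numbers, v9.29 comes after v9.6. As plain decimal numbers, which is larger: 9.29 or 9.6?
9.6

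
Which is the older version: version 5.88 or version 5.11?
version 5.11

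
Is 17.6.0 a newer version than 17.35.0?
No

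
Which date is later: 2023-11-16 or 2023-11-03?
2023-11-16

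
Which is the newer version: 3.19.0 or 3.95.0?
3.95.0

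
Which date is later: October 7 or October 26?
October 26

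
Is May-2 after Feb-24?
Yes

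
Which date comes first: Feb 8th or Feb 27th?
Feb 8th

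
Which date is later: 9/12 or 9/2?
9/12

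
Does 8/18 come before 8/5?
No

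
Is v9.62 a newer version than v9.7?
Yes. Version numbers are compared segment by segment as integers, not as decimals: minor version 62 > 7, so v9.62 > v9.7 (even though the decimal 9.62 < 9.7).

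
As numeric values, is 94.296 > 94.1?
True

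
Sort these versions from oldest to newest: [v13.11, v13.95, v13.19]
[v13.11, v13.19, v13.95]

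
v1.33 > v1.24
True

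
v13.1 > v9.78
True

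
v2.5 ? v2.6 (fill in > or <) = <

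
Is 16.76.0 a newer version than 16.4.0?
Yes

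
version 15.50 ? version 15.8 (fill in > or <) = >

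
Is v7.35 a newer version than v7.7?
Yes. Version numbers are compared segment by segment as integers, not as decimals: minor version 35 > 7, so v7.35 > v7.7 (even though the decimal 7.35 < 7.7).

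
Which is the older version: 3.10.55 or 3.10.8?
3.10.8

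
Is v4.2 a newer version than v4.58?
No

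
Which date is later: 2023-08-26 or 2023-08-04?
2023-08-26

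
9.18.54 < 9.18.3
False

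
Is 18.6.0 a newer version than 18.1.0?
Yes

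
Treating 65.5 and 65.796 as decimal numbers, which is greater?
65.796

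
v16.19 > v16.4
True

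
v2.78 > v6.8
False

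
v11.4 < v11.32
True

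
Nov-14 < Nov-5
False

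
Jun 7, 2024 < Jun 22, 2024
True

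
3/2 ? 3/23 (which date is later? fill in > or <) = <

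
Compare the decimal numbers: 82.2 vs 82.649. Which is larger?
82.649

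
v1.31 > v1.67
False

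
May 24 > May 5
True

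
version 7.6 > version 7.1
True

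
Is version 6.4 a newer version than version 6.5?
No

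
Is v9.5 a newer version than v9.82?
No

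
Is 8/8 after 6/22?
Yes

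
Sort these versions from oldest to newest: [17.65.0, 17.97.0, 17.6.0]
[17.6.0, 17.65.0, 17.97.0]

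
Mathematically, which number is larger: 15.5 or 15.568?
15.568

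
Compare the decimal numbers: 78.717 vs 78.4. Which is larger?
78.717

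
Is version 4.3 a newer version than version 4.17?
No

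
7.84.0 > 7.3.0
True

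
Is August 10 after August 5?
Yes. Day 10 comes after day 5 in August — this is a date comparison, not a decimal one (the decimal 8.10 would be smaller than 8.5).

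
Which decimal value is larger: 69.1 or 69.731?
69.731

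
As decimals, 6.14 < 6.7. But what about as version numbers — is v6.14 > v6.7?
True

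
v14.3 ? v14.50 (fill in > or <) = <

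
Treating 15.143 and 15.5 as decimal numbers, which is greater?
15.5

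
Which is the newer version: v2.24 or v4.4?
v4.4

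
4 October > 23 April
True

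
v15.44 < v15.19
False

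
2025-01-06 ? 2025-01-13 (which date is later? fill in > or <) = <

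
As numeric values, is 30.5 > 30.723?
False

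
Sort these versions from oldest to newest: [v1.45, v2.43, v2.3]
[v1.45, v2.3, v2.43]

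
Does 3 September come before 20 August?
No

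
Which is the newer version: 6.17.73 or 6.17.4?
6.17.73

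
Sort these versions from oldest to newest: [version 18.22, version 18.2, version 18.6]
[version 18.2, version 18.6, version 18.22]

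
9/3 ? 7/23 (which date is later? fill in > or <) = >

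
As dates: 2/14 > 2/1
True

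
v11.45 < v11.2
False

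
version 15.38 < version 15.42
True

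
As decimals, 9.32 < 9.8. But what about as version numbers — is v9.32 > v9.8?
True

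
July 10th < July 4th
False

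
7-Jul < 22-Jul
True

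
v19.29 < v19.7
False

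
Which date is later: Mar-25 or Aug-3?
Aug-3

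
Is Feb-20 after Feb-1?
Yes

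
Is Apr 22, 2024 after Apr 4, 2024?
Yes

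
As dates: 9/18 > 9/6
True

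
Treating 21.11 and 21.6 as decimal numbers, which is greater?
21.6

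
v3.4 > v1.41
True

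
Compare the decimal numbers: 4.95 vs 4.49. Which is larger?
4.95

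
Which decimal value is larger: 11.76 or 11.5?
11.76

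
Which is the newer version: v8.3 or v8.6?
v8.6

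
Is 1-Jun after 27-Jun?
No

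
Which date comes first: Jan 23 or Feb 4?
Jan 23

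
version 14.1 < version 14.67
True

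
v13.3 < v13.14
True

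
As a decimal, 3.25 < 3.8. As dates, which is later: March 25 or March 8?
March 25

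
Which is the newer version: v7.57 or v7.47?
v7.57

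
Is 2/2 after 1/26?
Yes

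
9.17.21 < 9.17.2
False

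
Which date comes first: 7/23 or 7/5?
7/5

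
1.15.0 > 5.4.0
False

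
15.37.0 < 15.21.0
False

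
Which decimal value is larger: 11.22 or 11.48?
11.48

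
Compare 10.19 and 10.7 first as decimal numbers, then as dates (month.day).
As decimals: 10.19 < 10.7. As dates: 10/19 is later than 10/7 (day 19 > day 7).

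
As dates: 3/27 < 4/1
True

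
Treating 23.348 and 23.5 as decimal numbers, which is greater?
23.5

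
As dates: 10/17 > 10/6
True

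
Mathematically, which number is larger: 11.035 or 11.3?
11.3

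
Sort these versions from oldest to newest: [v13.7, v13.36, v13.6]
[v13.6, v13.7, v13.36]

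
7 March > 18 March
False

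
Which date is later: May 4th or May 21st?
May 21st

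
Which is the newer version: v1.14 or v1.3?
v1.14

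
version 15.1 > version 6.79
True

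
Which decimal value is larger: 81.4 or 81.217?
81.4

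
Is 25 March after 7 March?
Yes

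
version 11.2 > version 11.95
False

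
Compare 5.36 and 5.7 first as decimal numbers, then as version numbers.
As decimals: 5.36 < 5.7. As versions: v5.36 > v5.7 (minor version 36 > 7).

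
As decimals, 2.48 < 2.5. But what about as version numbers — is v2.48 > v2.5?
True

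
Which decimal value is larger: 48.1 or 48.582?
48.582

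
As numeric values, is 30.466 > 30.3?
True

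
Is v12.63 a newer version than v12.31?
Yes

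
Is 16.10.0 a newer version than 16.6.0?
Yes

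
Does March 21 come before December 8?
Yes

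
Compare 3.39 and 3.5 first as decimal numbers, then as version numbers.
As decimals: 3.39 < 3.5. As versions: v3.39 > v3.5 (minor version 39 > 5).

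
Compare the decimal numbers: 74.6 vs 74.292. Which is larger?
74.6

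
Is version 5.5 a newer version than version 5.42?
No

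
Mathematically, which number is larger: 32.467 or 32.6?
32.6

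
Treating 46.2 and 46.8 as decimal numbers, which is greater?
46.8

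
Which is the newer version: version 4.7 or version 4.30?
version 4.30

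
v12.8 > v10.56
True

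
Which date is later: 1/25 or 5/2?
5/2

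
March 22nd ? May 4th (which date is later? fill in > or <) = <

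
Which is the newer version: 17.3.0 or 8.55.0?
17.3.0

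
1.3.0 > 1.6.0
False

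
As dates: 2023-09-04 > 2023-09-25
False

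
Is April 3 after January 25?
Yes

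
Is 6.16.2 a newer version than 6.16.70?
No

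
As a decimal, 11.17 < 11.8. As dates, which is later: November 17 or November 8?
November 17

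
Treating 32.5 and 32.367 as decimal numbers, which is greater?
32.5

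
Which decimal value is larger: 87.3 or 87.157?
87.3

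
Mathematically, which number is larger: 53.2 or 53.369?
53.369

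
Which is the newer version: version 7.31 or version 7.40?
version 7.40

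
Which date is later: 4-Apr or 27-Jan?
4-Apr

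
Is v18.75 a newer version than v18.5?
Yes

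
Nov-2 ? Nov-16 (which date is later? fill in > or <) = <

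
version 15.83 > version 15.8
True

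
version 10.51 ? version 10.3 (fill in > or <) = >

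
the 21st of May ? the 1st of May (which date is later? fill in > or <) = >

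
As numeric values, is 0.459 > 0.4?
True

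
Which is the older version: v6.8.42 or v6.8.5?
v6.8.5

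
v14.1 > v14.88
False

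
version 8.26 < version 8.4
False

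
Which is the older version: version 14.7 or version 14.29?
version 14.7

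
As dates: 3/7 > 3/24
False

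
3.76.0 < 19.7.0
True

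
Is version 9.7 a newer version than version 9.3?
Yes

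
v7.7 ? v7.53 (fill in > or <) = <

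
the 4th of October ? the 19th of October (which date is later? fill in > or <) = <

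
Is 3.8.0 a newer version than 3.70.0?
No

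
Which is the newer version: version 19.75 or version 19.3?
version 19.75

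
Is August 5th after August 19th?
No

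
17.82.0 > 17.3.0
True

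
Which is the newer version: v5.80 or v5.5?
v5.80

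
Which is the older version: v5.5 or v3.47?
v3.47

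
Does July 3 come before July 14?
Yes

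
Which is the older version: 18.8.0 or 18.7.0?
18.7.0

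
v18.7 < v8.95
False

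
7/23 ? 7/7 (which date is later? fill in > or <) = >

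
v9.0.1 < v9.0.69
True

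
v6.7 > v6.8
False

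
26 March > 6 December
False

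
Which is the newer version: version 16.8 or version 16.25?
version 16.25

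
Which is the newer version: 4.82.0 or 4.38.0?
4.82.0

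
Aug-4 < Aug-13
True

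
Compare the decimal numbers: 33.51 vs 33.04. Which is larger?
33.51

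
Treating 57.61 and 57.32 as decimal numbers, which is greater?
57.61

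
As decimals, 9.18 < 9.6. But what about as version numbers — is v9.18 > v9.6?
True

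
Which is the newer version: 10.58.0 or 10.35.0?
10.58.0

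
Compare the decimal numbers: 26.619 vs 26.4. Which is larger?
26.619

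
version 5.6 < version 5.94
True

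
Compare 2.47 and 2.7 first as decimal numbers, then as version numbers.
As decimals: 2.47 < 2.7. As versions: v2.47 > v2.7 (minor version 47 > 7).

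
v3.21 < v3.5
False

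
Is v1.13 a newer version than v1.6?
Yes. Version numbers are compared segment by segment as integers, not as decimals: minor version 13 > 6, so v1.13 > v1.6 (even though the decimal 1.13 < 1.6).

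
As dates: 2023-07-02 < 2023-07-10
True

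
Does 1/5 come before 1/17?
Yes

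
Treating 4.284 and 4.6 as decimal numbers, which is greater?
4.6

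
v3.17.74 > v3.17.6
True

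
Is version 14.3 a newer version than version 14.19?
No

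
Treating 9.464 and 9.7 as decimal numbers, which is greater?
9.7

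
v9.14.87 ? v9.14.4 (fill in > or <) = >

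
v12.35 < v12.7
False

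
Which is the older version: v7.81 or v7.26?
v7.26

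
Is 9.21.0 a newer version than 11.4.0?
No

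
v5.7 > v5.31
False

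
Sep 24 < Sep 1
False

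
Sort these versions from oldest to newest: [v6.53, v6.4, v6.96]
[v6.4, v6.53, v6.96]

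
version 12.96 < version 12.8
False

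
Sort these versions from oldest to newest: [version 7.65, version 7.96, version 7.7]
[version 7.7, version 7.65, version 7.96]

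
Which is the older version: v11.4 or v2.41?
v2.41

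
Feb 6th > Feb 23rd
False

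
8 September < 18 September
True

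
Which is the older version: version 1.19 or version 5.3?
version 1.19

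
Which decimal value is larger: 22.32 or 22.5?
22.5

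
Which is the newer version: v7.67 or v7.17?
v7.67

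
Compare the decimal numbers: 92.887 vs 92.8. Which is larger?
92.887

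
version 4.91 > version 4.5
True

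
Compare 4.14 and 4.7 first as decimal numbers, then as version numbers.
As decimals: 4.14 < 4.7. As versions: v4.14 > v4.7 (minor version 14 > 7).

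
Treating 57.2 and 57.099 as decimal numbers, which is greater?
57.2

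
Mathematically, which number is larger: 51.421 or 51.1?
51.421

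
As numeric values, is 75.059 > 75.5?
False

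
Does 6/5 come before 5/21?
No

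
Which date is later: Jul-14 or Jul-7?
Jul-14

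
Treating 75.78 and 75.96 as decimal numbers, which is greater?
75.96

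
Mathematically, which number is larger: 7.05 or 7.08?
7.08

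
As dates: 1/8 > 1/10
False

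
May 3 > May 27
False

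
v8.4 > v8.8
False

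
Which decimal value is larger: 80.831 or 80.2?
80.831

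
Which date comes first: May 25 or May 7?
May 7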